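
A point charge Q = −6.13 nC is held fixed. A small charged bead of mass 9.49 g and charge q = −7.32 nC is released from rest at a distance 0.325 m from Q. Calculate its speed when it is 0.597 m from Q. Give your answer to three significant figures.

0.0109 m/s

Only the electrostatic force acts, so mechanical energy is conserved: ½mv² = U₁ − U₂ = kQq(1/r₁ − 1/r₂).
U₁ − U₂ = (8.99×10⁹ N·m²/C²)(-6.13×10⁻⁹ C)(-7.32×10⁻⁹ C)(1/0.325 − 1/0.597) = 5.66×10⁻⁷ J.
v = √(2·5.66×10⁻⁷/9.49×10⁻³) = 0.0109 m/s.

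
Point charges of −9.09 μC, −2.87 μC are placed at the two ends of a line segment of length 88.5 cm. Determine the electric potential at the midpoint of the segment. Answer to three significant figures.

-2.43×10⁵ V

Electric potential is a scalar, so the contributions from each charge add algebraically: V = Σ kqᵢ/rᵢ.
Each charge is 0.443 m from the midpoint.
V = k[(-9.09×10⁻⁶)/(0.443) + (-2.87×10⁻⁶)/(0.443)] = -2.43×10⁵ V.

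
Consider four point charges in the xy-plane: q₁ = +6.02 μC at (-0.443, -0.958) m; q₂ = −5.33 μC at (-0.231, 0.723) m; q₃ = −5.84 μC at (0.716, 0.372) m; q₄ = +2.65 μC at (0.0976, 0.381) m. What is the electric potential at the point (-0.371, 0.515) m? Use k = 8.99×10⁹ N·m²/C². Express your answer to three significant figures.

The total potential is the scalar sum of each charge's contribution, V = Σ kqᵢ/rᵢ.
Distances from the field point to each charge: r₁ = 1.47 m, r₂ = 0.251 m, r₃ = 1.10 m, r₄ = 0.487 m.
V = k[(6.02×10⁻⁶)/(1.47) + (-5.33×10⁻⁶)/(0.251) + (-5.84×10⁻⁶)/(1.10) + (2.65×10⁻⁶)/(0.487)] = -1.53×10⁵ V.

-1.53×10⁵ V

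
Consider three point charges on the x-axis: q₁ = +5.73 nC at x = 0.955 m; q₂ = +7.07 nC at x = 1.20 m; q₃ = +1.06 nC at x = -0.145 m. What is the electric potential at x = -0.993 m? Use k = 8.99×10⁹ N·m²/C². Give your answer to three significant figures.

Electric potential is a scalar, so the contributions from each charge add algebraically: V = Σ kqᵢ/rᵢ.
Distances from the field point to each charge: r₁ = 1.95 m, r₂ = 2.19 m, r₃ = 0.848 m.
V = k[(5.73×10⁻⁹)/(1.95) + (7.07×10⁻⁹)/(2.19) + (1.06×10⁻⁹)/(0.848)] = 66.7 V.

66.7 V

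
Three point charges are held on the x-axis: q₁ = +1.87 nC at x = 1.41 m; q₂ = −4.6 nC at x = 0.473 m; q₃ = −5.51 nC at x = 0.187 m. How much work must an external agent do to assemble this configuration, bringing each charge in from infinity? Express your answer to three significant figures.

The work to assemble the configuration equals its total potential energy, U = Σ kqᵢqⱼ/rᵢⱼ over all pairs.
Pair separations: r₁₂ = 0.937 m, r₁₃ = 1.22 m, r₂₃ = 0.286 m.
U = (-8.25×10⁻⁸) + (-7.57×10⁻⁸) + (7.97×10⁻⁷) = 6.38×10⁻⁷ J.

6.38×10⁻⁷ J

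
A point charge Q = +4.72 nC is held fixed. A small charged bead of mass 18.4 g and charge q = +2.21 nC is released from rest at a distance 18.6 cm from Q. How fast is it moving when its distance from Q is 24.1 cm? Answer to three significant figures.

3.54×10⁻³ m/s

Only the electrostatic force acts, so mechanical energy is conserved: ½mv² = U₁ − U₂ = kQq(1/r₁ − 1/r₂).
U₁ − U₂ = (8.99×10⁹ N·m²/C²)(4.72×10⁻⁹ C)(2.21×10⁻⁹ C)(1/0.186 − 1/0.241) = 1.15×10⁻⁷ J.
v = √(2·1.15×10⁻⁷/0.0184) = 3.54×10⁻³ m/s.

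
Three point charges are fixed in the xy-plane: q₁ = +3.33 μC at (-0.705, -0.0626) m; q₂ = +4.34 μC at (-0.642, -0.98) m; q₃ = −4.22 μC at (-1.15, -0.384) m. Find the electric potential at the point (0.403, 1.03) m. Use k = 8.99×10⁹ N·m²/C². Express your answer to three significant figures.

The total potential is the scalar sum of each charge's contribution, V = Σ kqᵢ/rᵢ.
Distances from the field point to each charge: r₁ = 1.56 m, r₂ = 2.27 m, r₃ = 2.10 m.
V = k[(3.33×10⁻⁶)/(1.56) + (4.34×10⁻⁶)/(2.27) + (-4.22×10⁻⁶)/(2.10)] = 1.84×10⁴ V.

1.84×10⁴ V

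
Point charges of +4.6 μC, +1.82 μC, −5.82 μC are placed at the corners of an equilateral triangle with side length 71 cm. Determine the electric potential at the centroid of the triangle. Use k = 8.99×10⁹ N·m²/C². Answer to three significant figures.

1.32×10⁴ V

The total potential is the scalar sum of each charge's contribution, V = Σ kqᵢ/rᵢ.
The distance from each vertex to the centroid is a/√3 = 0.410 m.
V = k[(4.60×10⁻⁶)/(0.410) + (1.82×10⁻⁶)/(0.410) + (-5.82×10⁻⁶)/(0.410)] = 1.32×10⁴ V.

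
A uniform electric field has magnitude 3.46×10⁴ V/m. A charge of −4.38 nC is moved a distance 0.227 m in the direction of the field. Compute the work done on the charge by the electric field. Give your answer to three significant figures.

The potential change for a displacement 0.227 m in the direction of the field is ΔV = −Ed = -7850 V.
W_field = −qΔV = -3.44×10⁻⁵ J.

-3.44×10⁻⁵ J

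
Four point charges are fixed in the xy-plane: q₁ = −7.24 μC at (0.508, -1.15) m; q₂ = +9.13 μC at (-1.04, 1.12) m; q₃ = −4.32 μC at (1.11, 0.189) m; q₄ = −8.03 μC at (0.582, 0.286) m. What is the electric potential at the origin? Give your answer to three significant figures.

-1.44×10⁵ V

The total potential is the scalar sum of each charge's contribution, V = Σ kqᵢ/rᵢ.
Distances from the field point to each charge: r₁ = 1.26 m, r₂ = 1.53 m, r₃ = 1.13 m, r₄ = 0.648 m.
V = k[(-7.24×10⁻⁶)/(1.26) + (9.13×10⁻⁶)/(1.53) + (-4.32×10⁻⁶)/(1.13) + (-8.03×10⁻⁶)/(0.648)] = -1.44×10⁵ V.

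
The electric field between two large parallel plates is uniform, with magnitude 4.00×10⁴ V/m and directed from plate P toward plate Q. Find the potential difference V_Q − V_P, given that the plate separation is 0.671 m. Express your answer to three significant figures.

In a uniform field, potential decreases in the direction of E: ΔV = −E·d for a displacement d parallel to E.
Going from P to Q is a displacement of 0.671 m along the field, so V_Q − V_P = −Ed = -2.68×10⁴ V.

-2.68×10⁴ V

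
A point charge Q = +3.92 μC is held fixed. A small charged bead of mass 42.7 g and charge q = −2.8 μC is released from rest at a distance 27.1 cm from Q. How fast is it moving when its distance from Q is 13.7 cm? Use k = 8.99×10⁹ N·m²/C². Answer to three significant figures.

Only the electrostatic force acts, so mechanical energy is conserved: ½mv² = U₁ − U₂ = kQq(1/r₁ − 1/r₂).
U₁ − U₂ = (8.99×10⁹ N·m²/C²)(3.92×10⁻⁶ C)(-2.80×10⁻⁶ C)(1/0.271 − 1/0.137) = 0.356 J.
v = √(2·0.356/0.0427) = 4.08 m/s.

4.08 m/s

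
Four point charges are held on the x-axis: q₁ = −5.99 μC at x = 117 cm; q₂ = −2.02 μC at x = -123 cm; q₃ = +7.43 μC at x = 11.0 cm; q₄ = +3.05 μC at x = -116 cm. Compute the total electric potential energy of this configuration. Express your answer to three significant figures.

-1.13 J

The work to assemble the configuration equals its total potential energy, U = Σ kqᵢqⱼ/rᵢⱼ over all pairs.
Pair separations: r₁₂ = 2.40 m, r₁₃ = 1.06 m, r₁₄ = 2.33 m, r₂₃ = 1.34 m, r₂₄ = 0.0700 m, r₃₄ = 1.27 m.
Summing all 6 pair terms gives U = -1.13 J.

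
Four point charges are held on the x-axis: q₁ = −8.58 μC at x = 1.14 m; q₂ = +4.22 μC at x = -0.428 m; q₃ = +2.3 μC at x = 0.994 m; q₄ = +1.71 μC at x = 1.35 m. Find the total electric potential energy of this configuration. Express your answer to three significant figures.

The assembly work is the sum of pairwise potential energies, U = Σ_{i<j} kqᵢqⱼ/rᵢⱼ.
Pair separations: r₁₂ = 1.57 m, r₁₃ = 0.146 m, r₁₄ = 0.210 m, r₂₃ = 1.42 m, r₂₄ = 1.78 m, r₃₄ = 0.356 m.
Summing all 6 pair terms gives U = -1.85 J.

-1.85 J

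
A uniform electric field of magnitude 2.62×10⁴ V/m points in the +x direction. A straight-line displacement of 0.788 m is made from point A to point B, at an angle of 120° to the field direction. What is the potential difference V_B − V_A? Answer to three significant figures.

1.03×10⁴ V

Only the component of displacement along E changes the potential: ΔV = −E·d·cosθ.
ΔV = −(2.62×10⁴ V/m)(0.788 m)cos120° = 1.03×10⁴ V.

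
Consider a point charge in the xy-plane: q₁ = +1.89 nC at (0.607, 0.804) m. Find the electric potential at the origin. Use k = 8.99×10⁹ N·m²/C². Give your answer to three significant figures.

The total potential is the scalar sum of each charge's contribution, V = Σ kqᵢ/rᵢ.
Distances from the field point to each charge: r₁ = 1.01 m.
V = k[(1.89×10⁻⁹)/(1.01)] = 16.9 V.

16.9 V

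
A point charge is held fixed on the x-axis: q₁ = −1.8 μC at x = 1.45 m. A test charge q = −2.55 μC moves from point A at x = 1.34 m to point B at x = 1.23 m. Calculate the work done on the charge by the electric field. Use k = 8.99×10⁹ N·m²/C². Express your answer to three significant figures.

The work done by the electric force is W_field = −ΔU = −q(V_B − V_A) = q(V_A − V_B).
At A: distance to the source charge is 0.110 m; V_A = kq₁/r = -1.47×10⁵ V.
At B: distance to the source charge is 0.220 m; V_B = kq₁/r = -7.36×10⁴ V.
ΔV = V_B − V_A = 7.36×10⁴ V.
W_field = −qΔV = −(-2.55×10⁻⁶ C)(7.36×10⁴ V) = 0.188 J.

0.188 J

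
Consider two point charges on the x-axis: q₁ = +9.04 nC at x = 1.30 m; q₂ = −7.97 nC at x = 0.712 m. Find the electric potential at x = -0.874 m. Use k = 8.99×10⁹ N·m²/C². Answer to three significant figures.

The total potential is the scalar sum of each charge's contribution, V = Σ kqᵢ/rᵢ.
Distances from the field point to each charge: r₁ = 2.17 m, r₂ = 1.59 m.
V = k[(9.04×10⁻⁹)/(2.17) + (-7.97×10⁻⁹)/(1.59)] = -7.79 V.

-7.79 V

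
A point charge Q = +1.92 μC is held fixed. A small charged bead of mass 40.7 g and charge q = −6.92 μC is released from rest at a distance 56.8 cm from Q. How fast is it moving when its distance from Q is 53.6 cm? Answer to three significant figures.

Only the electrostatic force acts, so mechanical energy is conserved: ½mv² = U₁ − U₂ = kQq(1/r₁ − 1/r₂).
U₁ − U₂ = (8.99×10⁹ N·m²/C²)(1.92×10⁻⁶ C)(-6.92×10⁻⁶ C)(1/0.568 − 1/0.536) = 0.0126 J.
v = √(2·0.0126/0.0407) = 0.785 m/s.

0.785 m/s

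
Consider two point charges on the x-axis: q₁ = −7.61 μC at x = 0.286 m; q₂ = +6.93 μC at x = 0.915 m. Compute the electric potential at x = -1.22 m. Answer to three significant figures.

-1.62×10⁴ V

The total potential is the scalar sum of each charge's contribution, V = Σ kqᵢ/rᵢ.
Distances from the field point to each charge: r₁ = 1.51 m, r₂ = 2.13 m.
V = k[(-7.61×10⁻⁶)/(1.51) + (6.93×10⁻⁶)/(2.13)] = -1.62×10⁴ V.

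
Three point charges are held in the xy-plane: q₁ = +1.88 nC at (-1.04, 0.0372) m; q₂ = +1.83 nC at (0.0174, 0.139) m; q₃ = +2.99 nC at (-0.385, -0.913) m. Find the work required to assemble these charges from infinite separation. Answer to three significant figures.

1.17×10⁻⁷ J

The work to assemble the configuration equals its total potential energy, U = Σ kqᵢqⱼ/rᵢⱼ over all pairs.
Pair separations: r₁₂ = 1.06 m, r₁₃ = 1.15 m, r₂₃ = 1.13 m.
U = (2.91×10⁻⁸) + (4.38×10⁻⁸) + (4.37×10⁻⁸) = 1.17×10⁻⁷ J.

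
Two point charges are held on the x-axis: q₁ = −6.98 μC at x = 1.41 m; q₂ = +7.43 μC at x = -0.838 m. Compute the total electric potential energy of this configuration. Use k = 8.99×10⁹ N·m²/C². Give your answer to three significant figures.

The assembly work is the sum of pairwise potential energies, U = Σ_{i<j} kqᵢqⱼ/rᵢⱼ.
Pair separations: r₁₂ = 2.25 m.
U = (-0.207) = -0.207 J.

-0.207 J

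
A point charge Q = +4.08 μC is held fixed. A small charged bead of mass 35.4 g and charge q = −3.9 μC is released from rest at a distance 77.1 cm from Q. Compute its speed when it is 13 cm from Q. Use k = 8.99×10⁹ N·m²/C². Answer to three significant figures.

7.19 m/s

Only the electrostatic force acts, so mechanical energy is conserved: ½mv² = U₁ − U₂ = kQq(1/r₁ − 1/r₂).
U₁ − U₂ = (8.99×10⁹ N·m²/C²)(4.08×10⁻⁶ C)(-3.90×10⁻⁶ C)(1/0.771 − 1/0.130) = 0.915 J.
v = √(2·0.915/0.0354) = 7.19 m/s.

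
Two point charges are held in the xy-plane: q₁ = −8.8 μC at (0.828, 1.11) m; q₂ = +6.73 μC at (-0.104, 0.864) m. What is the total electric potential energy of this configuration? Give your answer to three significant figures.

-0.552 J

The work to assemble the configuration equals its total potential energy, U = Σ kqᵢqⱼ/rᵢⱼ over all pairs.
Pair separations: r₁₂ = 0.964 m.
U = (-0.552) = -0.552 J.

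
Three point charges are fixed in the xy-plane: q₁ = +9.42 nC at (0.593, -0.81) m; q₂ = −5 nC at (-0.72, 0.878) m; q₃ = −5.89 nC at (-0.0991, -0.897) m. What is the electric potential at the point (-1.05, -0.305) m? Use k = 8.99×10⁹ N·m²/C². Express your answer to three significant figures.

-34.6 V

The total potential is the scalar sum of each charge's contribution, V = Σ kqᵢ/rᵢ.
Distances from the field point to each charge: r₁ = 1.72 m, r₂ = 1.23 m, r₃ = 1.12 m.
V = k[(9.42×10⁻⁹)/(1.72) + (-5.00×10⁻⁹)/(1.23) + (-5.89×10⁻⁹)/(1.12)] = -34.6 V.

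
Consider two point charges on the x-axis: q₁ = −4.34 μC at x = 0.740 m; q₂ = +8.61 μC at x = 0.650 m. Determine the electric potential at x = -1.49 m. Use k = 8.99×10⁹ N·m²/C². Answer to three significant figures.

The total potential is the scalar sum of each charge's contribution, V = Σ kqᵢ/rᵢ.
Distances from the field point to each charge: r₁ = 2.23 m, r₂ = 2.14 m.
V = k[(-4.34×10⁻⁶)/(2.23) + (8.61×10⁻⁶)/(2.14)] = 1.87×10⁴ V.

1.87×10⁴ V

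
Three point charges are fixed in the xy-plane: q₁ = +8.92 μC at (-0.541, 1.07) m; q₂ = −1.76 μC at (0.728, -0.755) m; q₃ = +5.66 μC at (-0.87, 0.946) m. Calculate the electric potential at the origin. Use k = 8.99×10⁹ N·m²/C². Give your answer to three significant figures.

9.14×10⁴ V

Electric potential is a scalar, so the contributions from each charge add algebraically: V = Σ kqᵢ/rᵢ.
Distances from the field point to each charge: r₁ = 1.20 m, r₂ = 1.05 m, r₃ = 1.29 m.
V = k[(8.92×10⁻⁶)/(1.20) + (-1.76×10⁻⁶)/(1.05) + (5.66×10⁻⁶)/(1.29)] = 9.14×10⁴ V.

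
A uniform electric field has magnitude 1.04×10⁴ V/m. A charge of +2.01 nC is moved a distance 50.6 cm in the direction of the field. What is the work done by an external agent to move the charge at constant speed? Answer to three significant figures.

-1.06×10⁻⁵ J

The potential change for a displacement 50.6 cm in the direction of the field is ΔV = −Ed = -5260 V.
W_ext = qΔV = -1.06×10⁻⁵ J.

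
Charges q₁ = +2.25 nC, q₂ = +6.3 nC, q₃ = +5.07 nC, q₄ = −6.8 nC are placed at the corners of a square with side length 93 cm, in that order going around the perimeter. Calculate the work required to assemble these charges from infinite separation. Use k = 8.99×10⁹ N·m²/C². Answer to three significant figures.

The work to assemble the configuration equals its total potential energy, U = Σ kqᵢqⱼ/rᵢⱼ over all pairs.
The four side pairs have separation 0.930 m and the two diagonal pairs 1.32 m.
Summing all 6 pair terms gives U = -2.50×10⁻⁷ J.

-2.50×10⁻⁷ J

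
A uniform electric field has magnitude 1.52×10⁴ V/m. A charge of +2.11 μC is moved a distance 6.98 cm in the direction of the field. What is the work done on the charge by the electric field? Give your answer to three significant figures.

2.24×10⁻³ J

The potential change for a displacement 6.98 cm in the direction of the field is ΔV = −Ed = -1060 V.
W_field = −qΔV = 2.24×10⁻³ J.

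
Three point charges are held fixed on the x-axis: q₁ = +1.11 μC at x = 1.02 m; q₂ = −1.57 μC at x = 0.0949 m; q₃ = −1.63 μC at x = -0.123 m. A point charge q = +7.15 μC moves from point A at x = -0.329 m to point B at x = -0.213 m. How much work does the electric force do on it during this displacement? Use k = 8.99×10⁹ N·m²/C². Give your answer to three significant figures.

0.740 J

The work done by the electric force is W_field = −ΔU = −q(V_B − V_A) = q(V_A − V_B).
At A: distances to the source charges are 1.35 m, 0.424 m, 0.206 m; V_A = Σ kqᵢ/rᵢ = -9.70×10⁴ V.
At B: distances to the source charges are 1.23 m, 0.308 m, 0.0900 m; V_B = Σ kqᵢ/rᵢ = -2.01×10⁵ V.
ΔV = V_B − V_A = -1.04×10⁵ V.
W_field = −qΔV = −(7.15×10⁻⁶ C)(-1.04×10⁵ V) = 0.740 J.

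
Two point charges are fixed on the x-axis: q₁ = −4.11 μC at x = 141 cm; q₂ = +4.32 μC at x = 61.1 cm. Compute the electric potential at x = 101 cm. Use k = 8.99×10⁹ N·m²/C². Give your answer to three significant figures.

Electric potential is a scalar, so the contributions from each charge add algebraically: V = Σ kqᵢ/rᵢ.
Distances from the field point to each charge: r₁ = 0.400 m, r₂ = 0.399 m.
V = k[(-4.11×10⁻⁶)/(0.400) + (4.32×10⁻⁶)/(0.399)] = 4960 V.

4960 V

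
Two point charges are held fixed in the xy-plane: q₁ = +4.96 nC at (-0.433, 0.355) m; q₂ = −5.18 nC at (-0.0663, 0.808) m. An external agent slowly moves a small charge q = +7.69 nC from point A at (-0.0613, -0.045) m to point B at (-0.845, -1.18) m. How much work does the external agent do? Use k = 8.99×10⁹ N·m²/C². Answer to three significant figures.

-1.60×10⁻⁷ J

For quasistatic motion the external work equals the change in potential energy: W_ext = qΔV = q(V_B − V_A).
At A: distances to the source charges are 0.546 m, 0.853 m; V_A = Σ kqᵢ/rᵢ = 27.1 V.
At B: distances to the source charges are 1.59 m, 2.14 m; V_B = Σ kqᵢ/rᵢ = 6.25 V.
ΔV = V_B − V_A = -20.8 V.
W_ext = qΔV = (7.69×10⁻⁹ C)(-20.8 V) = -1.60×10⁻⁷ J.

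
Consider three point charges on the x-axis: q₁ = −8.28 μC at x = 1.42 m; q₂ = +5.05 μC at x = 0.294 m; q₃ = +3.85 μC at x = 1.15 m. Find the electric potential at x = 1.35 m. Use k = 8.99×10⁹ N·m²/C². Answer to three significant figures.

-8.47×10⁵ V

The total potential is the scalar sum of each charge's contribution, V = Σ kqᵢ/rᵢ.
Distances from the field point to each charge: r₁ = 0.0700 m, r₂ = 1.06 m, r₃ = 0.200 m.
V = k[(-8.28×10⁻⁶)/(0.0700) + (5.05×10⁻⁶)/(1.06) + (3.85×10⁻⁶)/(0.200)] = -8.47×10⁵ V.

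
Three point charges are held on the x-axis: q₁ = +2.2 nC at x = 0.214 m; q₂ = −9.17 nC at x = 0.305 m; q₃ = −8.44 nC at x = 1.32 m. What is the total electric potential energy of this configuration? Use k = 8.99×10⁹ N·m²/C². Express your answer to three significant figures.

The work to assemble the configuration equals its total potential energy, U = Σ kqᵢqⱼ/rᵢⱼ over all pairs.
Pair separations: r₁₂ = 0.0910 m, r₁₃ = 1.11 m, r₂₃ = 1.02 m.
U = (-1.99×10⁻⁶) + (-1.51×10⁻⁷) + (6.85×10⁻⁷) = -1.46×10⁻⁶ J.

-1.46×10⁻⁶ J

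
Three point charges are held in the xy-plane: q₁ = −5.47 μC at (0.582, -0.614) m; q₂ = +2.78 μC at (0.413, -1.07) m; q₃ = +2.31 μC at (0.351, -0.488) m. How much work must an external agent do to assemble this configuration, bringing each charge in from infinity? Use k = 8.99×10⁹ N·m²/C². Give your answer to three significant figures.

The work to assemble the configuration equals its total potential energy, U = Σ kqᵢqⱼ/rᵢⱼ over all pairs.
Pair separations: r₁₂ = 0.486 m, r₁₃ = 0.263 m, r₂₃ = 0.585 m.
U = (-0.281) + (-0.432) + (0.0986) = -0.614 J.

-0.614 J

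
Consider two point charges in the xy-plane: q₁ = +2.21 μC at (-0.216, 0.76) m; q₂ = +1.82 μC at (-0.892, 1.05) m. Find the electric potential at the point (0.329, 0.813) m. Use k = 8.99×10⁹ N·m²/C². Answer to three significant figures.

4.94×10⁴ V

Electric potential is a scalar, so the contributions from each charge add algebraically: V = Σ kqᵢ/rᵢ.
Distances from the field point to each charge: r₁ = 0.548 m, r₂ = 1.24 m.
V = k[(2.21×10⁻⁶)/(0.548) + (1.82×10⁻⁶)/(1.24)] = 4.94×10⁴ V.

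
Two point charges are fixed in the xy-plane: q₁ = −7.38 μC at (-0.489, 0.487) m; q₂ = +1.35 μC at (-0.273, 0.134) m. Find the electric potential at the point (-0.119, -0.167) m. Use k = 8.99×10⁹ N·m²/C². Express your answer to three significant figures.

-5.24×10⁴ V

The total potential is the scalar sum of each charge's contribution, V = Σ kqᵢ/rᵢ.
Distances from the field point to each charge: r₁ = 0.751 m, r₂ = 0.338 m.
V = k[(-7.38×10⁻⁶)/(0.751) + (1.35×10⁻⁶)/(0.338)] = -5.24×10⁴ V.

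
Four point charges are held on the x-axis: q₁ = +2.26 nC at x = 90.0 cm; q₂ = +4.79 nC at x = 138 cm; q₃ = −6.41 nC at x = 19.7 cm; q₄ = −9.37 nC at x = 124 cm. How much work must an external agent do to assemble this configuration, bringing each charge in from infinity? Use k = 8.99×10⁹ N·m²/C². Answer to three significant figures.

The assembly work is the sum of pairwise potential energies, U = Σ_{i<j} kqᵢqⱼ/rᵢⱼ.
Pair separations: r₁₂ = 0.480 m, r₁₃ = 0.703 m, r₁₄ = 0.340 m, r₂₃ = 1.18 m, r₂₄ = 0.140 m, r₃₄ = 1.04 m.
Summing all 6 pair terms gives U = -3.14×10⁻⁶ J.

-3.14×10⁻⁶ J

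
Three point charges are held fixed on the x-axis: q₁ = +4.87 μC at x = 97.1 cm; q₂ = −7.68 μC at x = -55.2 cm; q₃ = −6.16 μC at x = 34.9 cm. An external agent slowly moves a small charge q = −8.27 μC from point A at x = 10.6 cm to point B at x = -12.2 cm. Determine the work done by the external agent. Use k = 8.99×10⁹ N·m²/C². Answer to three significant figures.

For quasistatic motion the external work equals the change in potential energy: W_ext = qΔV = q(V_B − V_A).
At A: distances to the source charges are 0.865 m, 0.658 m, 0.243 m; V_A = Σ kqᵢ/rᵢ = -2.82×10⁵ V.
At B: distances to the source charges are 1.09 m, 0.430 m, 0.471 m; V_B = Σ kqᵢ/rᵢ = -2.38×10⁵ V.
ΔV = V_B − V_A = 4.41×10⁴ V.
W_ext = qΔV = (-8.27×10⁻⁶ C)(4.41×10⁴ V) = -0.365 J.

-0.365 J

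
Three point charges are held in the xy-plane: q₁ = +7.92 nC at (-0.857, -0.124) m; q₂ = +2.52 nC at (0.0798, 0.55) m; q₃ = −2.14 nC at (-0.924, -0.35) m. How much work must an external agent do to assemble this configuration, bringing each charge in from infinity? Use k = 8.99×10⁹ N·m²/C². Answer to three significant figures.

-5.27×10⁻⁷ J

The work to assemble the configuration equals its total potential energy, U = Σ kqᵢqⱼ/rᵢⱼ over all pairs.
Pair separations: r₁₂ = 1.15 m, r₁₃ = 0.236 m, r₂₃ = 1.35 m.
U = (1.55×10⁻⁷) + (-6.46×10⁻⁷) + (-3.60×10⁻⁸) = -5.27×10⁻⁷ J.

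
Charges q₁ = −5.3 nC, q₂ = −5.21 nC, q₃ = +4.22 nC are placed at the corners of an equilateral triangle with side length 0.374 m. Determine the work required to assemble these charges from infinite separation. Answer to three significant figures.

-4.02×10⁻⁷ J

The work to assemble the configuration equals its total potential energy, U = Σ kqᵢqⱼ/rᵢⱼ over all pairs.
All three pair separations equal the side length, 0.374 m.
U = (6.64×10⁻⁷) + (-5.38×10⁻⁷) + (-5.28×10⁻⁷) = -4.02×10⁻⁷ J.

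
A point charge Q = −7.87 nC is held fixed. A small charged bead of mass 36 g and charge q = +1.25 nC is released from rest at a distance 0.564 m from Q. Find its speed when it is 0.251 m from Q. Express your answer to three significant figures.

3.30×10⁻³ m/s

Only the electrostatic force acts, so mechanical energy is conserved: ½mv² = U₁ − U₂ = kQq(1/r₁ − 1/r₂).
U₁ − U₂ = (8.99×10⁹ N·m²/C²)(-7.87×10⁻⁹ C)(1.25×10⁻⁹ C)(1/0.564 − 1/0.251) = 1.96×10⁻⁷ J.
v = √(2·1.96×10⁻⁷/0.0360) = 3.30×10⁻³ m/s.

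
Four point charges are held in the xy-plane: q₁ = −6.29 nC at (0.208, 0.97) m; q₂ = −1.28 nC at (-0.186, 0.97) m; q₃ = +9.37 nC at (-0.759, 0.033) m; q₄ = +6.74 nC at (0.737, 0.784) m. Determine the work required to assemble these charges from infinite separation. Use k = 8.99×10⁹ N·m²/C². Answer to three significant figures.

The assembly work is the sum of pairwise potential energies, U = Σ_{i<j} kqᵢqⱼ/rᵢⱼ.
Pair separations: r₁₂ = 0.394 m, r₁₃ = 1.35 m, r₁₄ = 0.561 m, r₂₃ = 1.10 m, r₂₄ = 0.942 m, r₃₄ = 1.67 m.
Summing all 6 pair terms gives U = -7.31×10⁻⁷ J.

-7.31×10⁻⁷ J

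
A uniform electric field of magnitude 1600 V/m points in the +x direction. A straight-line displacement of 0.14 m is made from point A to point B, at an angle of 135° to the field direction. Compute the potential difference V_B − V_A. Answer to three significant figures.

Only the component of displacement along E changes the potential: ΔV = −E·d·cosθ.
ΔV = −(1600 V/m)(0.140 m)cos135° = 158 V.

158 V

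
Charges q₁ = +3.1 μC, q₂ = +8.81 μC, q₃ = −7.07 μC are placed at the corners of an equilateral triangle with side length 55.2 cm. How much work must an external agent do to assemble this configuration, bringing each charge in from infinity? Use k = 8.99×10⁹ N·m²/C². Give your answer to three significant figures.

The assembly work is the sum of pairwise potential energies, U = Σ_{i<j} kqᵢqⱼ/rᵢⱼ.
All three pair separations equal the side length, 0.552 m.
U = (0.445) + (-0.357) + (-1.01) = -0.927 J.

-0.927 J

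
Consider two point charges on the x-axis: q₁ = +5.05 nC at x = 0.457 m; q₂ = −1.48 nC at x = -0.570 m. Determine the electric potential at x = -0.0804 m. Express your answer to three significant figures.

Electric potential is a scalar, so the contributions from each charge add algebraically: V = Σ kqᵢ/rᵢ.
Distances from the field point to each charge: r₁ = 0.537 m, r₂ = 0.490 m.
V = k[(5.05×10⁻⁹)/(0.537) + (-1.48×10⁻⁹)/(0.490)] = 57.3 V.

57.3 V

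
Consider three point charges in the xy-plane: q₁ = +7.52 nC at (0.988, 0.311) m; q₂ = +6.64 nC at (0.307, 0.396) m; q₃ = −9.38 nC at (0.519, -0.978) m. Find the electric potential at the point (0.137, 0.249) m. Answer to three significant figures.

Electric potential is a scalar, so the contributions from each charge add algebraically: V = Σ kqᵢ/rᵢ.
Distances from the field point to each charge: r₁ = 0.853 m, r₂ = 0.225 m, r₃ = 1.29 m.
V = k[(7.52×10⁻⁹)/(0.853) + (6.64×10⁻⁹)/(0.225) + (-9.38×10⁻⁹)/(1.29)] = 279 V.

279 V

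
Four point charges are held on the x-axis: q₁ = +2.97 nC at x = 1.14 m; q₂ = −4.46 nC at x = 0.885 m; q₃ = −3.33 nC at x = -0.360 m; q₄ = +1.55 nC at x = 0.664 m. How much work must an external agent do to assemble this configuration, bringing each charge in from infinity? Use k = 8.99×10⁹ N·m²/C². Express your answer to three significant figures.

The assembly work is the sum of pairwise potential energies, U = Σ_{i<j} kqᵢqⱼ/rᵢⱼ.
Pair separations: r₁₂ = 0.255 m, r₁₃ = 1.50 m, r₁₄ = 0.476 m, r₂₃ = 1.25 m, r₂₄ = 0.221 m, r₃₄ = 1.02 m.
Summing all 6 pair terms gives U = -6.59×10⁻⁷ J.

-6.59×10⁻⁷ J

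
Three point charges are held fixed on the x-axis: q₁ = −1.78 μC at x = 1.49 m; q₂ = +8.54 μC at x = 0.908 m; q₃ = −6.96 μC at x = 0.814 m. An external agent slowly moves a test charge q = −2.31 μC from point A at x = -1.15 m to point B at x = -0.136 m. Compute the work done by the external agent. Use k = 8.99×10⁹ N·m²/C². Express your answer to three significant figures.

3.58×10⁻³ J

For quasistatic motion the external work equals the change in potential energy: W_ext = qΔV = q(V_B − V_A).
At A: distances to the source charges are 2.64 m, 2.06 m, 1.96 m; V_A = Σ kqᵢ/rᵢ = -615 V.
At B: distances to the source charges are 1.63 m, 1.04 m, 0.950 m; V_B = Σ kqᵢ/rᵢ = -2170 V.
ΔV = V_B − V_A = -1550 V.
W_ext = qΔV = (-2.31×10⁻⁶ C)(-1550 V) = 3.58×10⁻³ J.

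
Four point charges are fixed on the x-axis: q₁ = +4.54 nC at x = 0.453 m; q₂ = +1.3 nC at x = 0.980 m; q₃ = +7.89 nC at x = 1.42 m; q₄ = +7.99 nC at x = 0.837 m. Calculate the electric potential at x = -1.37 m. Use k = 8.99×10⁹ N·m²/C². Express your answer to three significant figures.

85.3 V

Electric potential is a scalar, so the contributions from each charge add algebraically: V = Σ kqᵢ/rᵢ.
Distances from the field point to each charge: r₁ = 1.82 m, r₂ = 2.35 m, r₃ = 2.79 m, r₄ = 2.21 m.
V = k[(4.54×10⁻⁹)/(1.82) + (1.30×10⁻⁹)/(2.35) + (7.89×10⁻⁹)/(2.79) + (7.99×10⁻⁹)/(2.21)] = 85.3 V.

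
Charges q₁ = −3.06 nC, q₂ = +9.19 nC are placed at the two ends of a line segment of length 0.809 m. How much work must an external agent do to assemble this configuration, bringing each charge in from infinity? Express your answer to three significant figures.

The assembly work is the sum of pairwise potential energies, U = Σ_{i<j} kqᵢqⱼ/rᵢⱼ.
The separation is r = 0.809 m.
U = (-3.12×10⁻⁷) = -3.12×10⁻⁷ J.

-3.12×10⁻⁷ J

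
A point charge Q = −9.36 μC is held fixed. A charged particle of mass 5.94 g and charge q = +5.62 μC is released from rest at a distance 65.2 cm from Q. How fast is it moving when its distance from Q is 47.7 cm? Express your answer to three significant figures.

Only the electrostatic force acts, so mechanical energy is conserved: ½mv² = U₁ − U₂ = kQq(1/r₁ − 1/r₂).
U₁ − U₂ = (8.99×10⁹ N·m²/C²)(-9.36×10⁻⁶ C)(5.62×10⁻⁶ C)(1/0.652 − 1/0.477) = 0.266 J.
v = √(2·0.266/5.94×10⁻³) = 9.47 m/s.

9.47 m/s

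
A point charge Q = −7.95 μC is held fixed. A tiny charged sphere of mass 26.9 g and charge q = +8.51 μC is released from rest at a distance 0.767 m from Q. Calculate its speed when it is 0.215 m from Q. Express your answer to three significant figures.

12.3 m/s

Only the electrostatic force acts, so mechanical energy is conserved: ½mv² = U₁ − U₂ = kQq(1/r₁ − 1/r₂).
U₁ − U₂ = (8.99×10⁹ N·m²/C²)(-7.95×10⁻⁶ C)(8.51×10⁻⁶ C)(1/0.767 − 1/0.215) = 2.04 J.
v = √(2·2.04/0.0269) = 12.3 m/s.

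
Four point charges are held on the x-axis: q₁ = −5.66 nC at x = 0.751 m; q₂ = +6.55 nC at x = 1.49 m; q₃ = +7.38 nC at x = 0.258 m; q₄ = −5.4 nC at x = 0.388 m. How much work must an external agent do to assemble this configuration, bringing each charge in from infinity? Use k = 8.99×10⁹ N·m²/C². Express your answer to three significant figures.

-3.15×10⁻⁶ J

The assembly work is the sum of pairwise potential energies, U = Σ_{i<j} kqᵢqⱼ/rᵢⱼ.
Pair separations: r₁₂ = 0.739 m, r₁₃ = 0.493 m, r₁₄ = 0.363 m, r₂₃ = 1.23 m, r₂₄ = 1.10 m, r₃₄ = 0.130 m.
Summing all 6 pair terms gives U = -3.15×10⁻⁶ J.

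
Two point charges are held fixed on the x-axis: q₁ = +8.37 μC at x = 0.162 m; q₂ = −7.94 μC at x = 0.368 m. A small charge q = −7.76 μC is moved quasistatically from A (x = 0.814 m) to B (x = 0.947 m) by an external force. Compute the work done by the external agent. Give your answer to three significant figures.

For quasistatic motion the external work equals the change in potential energy: W_ext = qΔV = q(V_B − V_A).
At A: distances to the source charges are 0.652 m, 0.446 m; V_A = Σ kqᵢ/rᵢ = -4.46×10⁴ V.
At B: distances to the source charges are 0.785 m, 0.579 m; V_B = Σ kqᵢ/rᵢ = -2.74×10⁴ V.
ΔV = V_B − V_A = 1.72×10⁴ V.
W_ext = qΔV = (-7.76×10⁻⁶ C)(1.72×10⁴ V) = -0.134 J.

-0.134 J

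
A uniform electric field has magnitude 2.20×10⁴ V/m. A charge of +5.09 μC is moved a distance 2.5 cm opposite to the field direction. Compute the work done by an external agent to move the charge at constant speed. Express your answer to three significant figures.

2.80×10⁻³ J

The potential change for a displacement 2.5 cm opposite to the field direction is ΔV = +Ed = 550 V.
W_ext = qΔV = 2.80×10⁻³ J.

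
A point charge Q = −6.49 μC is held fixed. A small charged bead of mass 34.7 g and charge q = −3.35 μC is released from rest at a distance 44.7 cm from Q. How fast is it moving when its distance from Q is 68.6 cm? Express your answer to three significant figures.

2.96 m/s

Only the electrostatic force acts, so mechanical energy is conserved: ½mv² = U₁ − U₂ = kQq(1/r₁ − 1/r₂).
U₁ − U₂ = (8.99×10⁹ N·m²/C²)(-6.49×10⁻⁶ C)(-3.35×10⁻⁶ C)(1/0.447 − 1/0.686) = 0.152 J.
v = √(2·0.152/0.0347) = 2.96 m/s.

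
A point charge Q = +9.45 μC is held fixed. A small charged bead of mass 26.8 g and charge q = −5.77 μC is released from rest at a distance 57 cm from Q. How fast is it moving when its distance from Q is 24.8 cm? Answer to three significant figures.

Only the electrostatic force acts, so mechanical energy is conserved: ½mv² = U₁ − U₂ = kQq(1/r₁ − 1/r₂).
U₁ − U₂ = (8.99×10⁹ N·m²/C²)(9.45×10⁻⁶ C)(-5.77×10⁻⁶ C)(1/0.570 − 1/0.248) = 1.12 J.
v = √(2·1.12/0.0268) = 9.13 m/s.

9.13 m/s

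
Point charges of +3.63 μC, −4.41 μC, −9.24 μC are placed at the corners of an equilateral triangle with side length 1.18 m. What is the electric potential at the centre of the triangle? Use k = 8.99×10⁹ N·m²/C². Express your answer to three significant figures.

The total potential is the scalar sum of each charge's contribution, V = Σ kqᵢ/rᵢ.
The distance from each vertex to the centroid is a/√3 = 0.681 m.
V = k[(3.63×10⁻⁶)/(0.681) + (-4.41×10⁻⁶)/(0.681) + (-9.24×10⁻⁶)/(0.681)] = -1.32×10⁵ V.

-1.32×10⁵ V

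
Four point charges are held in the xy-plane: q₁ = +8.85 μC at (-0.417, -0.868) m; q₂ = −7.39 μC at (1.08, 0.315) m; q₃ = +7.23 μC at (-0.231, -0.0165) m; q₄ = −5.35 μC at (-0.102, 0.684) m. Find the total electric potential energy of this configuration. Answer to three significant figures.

The assembly work is the sum of pairwise potential energies, U = Σ_{i<j} kqᵢqⱼ/rᵢⱼ.
Pair separations: r₁₂ = 1.91 m, r₁₃ = 0.872 m, r₁₄ = 1.58 m, r₂₃ = 1.35 m, r₂₄ = 1.24 m, r₃₄ = 0.712 m.
Summing all 6 pair terms gives U = -0.473 J.

-0.473 J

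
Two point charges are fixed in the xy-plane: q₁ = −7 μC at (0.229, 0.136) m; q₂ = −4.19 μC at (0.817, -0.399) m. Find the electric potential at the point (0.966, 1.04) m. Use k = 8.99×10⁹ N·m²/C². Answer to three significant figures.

-8.00×10⁴ V

Electric potential is a scalar, so the contributions from each charge add algebraically: V = Σ kqᵢ/rᵢ.
Distances from the field point to each charge: r₁ = 1.17 m, r₂ = 1.45 m.
V = k[(-7.00×10⁻⁶)/(1.17) + (-4.19×10⁻⁶)/(1.45)] = -8.00×10⁴ V.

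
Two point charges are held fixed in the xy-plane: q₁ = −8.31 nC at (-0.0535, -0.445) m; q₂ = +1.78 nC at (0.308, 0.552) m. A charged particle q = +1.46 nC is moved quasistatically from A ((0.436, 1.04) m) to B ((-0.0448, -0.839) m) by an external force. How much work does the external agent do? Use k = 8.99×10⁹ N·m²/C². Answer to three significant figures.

For quasistatic motion the external work equals the change in potential energy: W_ext = qΔV = q(V_B − V_A).
At A: distances to the source charges are 1.56 m, 0.505 m; V_A = Σ kqᵢ/rᵢ = -16.1 V.
At B: distances to the source charges are 0.394 m, 1.44 m; V_B = Σ kqᵢ/rᵢ = -178 V.
ΔV = V_B − V_A = -162 V.
W_ext = qΔV = (1.46×10⁻⁹ C)(-162 V) = -2.37×10⁻⁷ J.

-2.37×10⁻⁷ J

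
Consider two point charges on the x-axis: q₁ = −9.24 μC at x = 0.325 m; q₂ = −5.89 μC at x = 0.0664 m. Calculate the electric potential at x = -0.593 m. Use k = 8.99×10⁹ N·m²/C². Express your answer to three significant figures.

Electric potential is a scalar, so the contributions from each charge add algebraically: V = Σ kqᵢ/rᵢ.
Distances from the field point to each charge: r₁ = 0.918 m, r₂ = 0.659 m.
V = k[(-9.24×10⁻⁶)/(0.918) + (-5.89×10⁻⁶)/(0.659)] = -1.71×10⁵ V.

-1.71×10⁵ V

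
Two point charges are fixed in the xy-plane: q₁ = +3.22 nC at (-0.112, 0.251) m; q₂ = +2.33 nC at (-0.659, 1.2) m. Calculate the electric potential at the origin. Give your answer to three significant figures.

121 V

The total potential is the scalar sum of each charge's contribution, V = Σ kqᵢ/rᵢ.
Distances from the field point to each charge: r₁ = 0.275 m, r₂ = 1.37 m.
V = k[(3.22×10⁻⁹)/(0.275) + (2.33×10⁻⁹)/(1.37)] = 121 V.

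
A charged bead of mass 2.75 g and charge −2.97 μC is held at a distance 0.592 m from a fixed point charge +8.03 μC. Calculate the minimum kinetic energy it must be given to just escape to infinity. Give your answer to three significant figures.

To just escape, total mechanical energy must reach zero at infinity: ½mv²_min + U = 0, so ½mv²_min = −U = |kQq|/r.
|U| = |kQq|/r = (8.99×10⁹ N·m²/C²)(8.03×10⁻⁶)(2.97×10⁻⁶)/(0.592) = 0.362 J.

0.362 J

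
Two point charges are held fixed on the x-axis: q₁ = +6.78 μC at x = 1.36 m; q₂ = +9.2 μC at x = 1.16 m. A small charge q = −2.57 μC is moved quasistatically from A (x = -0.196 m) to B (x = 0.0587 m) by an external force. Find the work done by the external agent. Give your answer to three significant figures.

-0.0560 J

For quasistatic motion the external work equals the change in potential energy: W_ext = qΔV = q(V_B − V_A).
At A: distances to the source charges are 1.56 m, 1.36 m; V_A = Σ kqᵢ/rᵢ = 1.00×10⁵ V.
At B: distances to the source charges are 1.30 m, 1.10 m; V_B = Σ kqᵢ/rᵢ = 1.22×10⁵ V.
ΔV = V_B − V_A = 2.18×10⁴ V.
W_ext = qΔV = (-2.57×10⁻⁶ C)(2.18×10⁴ V) = -0.0560 J.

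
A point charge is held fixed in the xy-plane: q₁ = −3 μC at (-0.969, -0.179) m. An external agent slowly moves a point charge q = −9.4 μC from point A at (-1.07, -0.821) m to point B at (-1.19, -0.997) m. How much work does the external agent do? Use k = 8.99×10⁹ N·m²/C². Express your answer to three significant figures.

-0.0909 J

For quasistatic motion the external work equals the change in potential energy: W_ext = qΔV = q(V_B − V_A).
At A: distance to the source charge is 0.650 m; V_A = kq₁/r = -4.15×10⁴ V.
At B: distance to the source charge is 0.847 m; V_B = kq₁/r = -3.18×10⁴ V.
ΔV = V_B − V_A = 9670 V.
W_ext = qΔV = (-9.40×10⁻⁶ C)(9670 V) = -0.0909 J.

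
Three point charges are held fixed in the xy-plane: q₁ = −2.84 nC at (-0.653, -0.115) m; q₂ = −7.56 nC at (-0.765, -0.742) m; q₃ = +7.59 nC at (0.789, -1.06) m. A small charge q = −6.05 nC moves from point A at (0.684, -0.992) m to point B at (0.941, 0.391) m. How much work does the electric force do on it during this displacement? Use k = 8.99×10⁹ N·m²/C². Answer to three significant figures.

The work done by the electric force is W_field = −ΔU = −q(V_B − V_A) = q(V_A − V_B).
At A: distances to the source charges are 1.60 m, 1.47 m, 0.125 m; V_A = Σ kqᵢ/rᵢ = 483 V.
At B: distances to the source charges are 1.67 m, 2.05 m, 1.46 m; V_B = Σ kqᵢ/rᵢ = -1.68 V.
ΔV = V_B − V_A = -485 V.
W_field = −qΔV = −(-6.05×10⁻⁹ C)(-485 V) = -2.93×10⁻⁶ J.

-2.93×10⁻⁶ J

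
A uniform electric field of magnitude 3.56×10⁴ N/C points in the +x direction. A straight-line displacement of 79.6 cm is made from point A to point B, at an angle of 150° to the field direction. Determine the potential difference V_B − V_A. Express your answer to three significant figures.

Only the component of displacement along E changes the potential: ΔV = −E·d·cosθ.
ΔV = −(3.56×10⁴ V/m)(0.796 m)cos150° = 2.45×10⁴ V.

2.45×10⁴ V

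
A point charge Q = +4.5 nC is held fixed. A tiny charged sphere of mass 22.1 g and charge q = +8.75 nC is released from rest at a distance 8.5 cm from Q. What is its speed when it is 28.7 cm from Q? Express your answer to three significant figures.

Only the electrostatic force acts, so mechanical energy is conserved: ½mv² = U₁ − U₂ = kQq(1/r₁ − 1/r₂).
U₁ − U₂ = (8.99×10⁹ N·m²/C²)(4.50×10⁻⁹ C)(8.75×10⁻⁹ C)(1/0.0850 − 1/0.287) = 2.93×10⁻⁶ J.
v = √(2·2.93×10⁻⁶/0.0221) = 0.0163 m/s.

0.0163 m/s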